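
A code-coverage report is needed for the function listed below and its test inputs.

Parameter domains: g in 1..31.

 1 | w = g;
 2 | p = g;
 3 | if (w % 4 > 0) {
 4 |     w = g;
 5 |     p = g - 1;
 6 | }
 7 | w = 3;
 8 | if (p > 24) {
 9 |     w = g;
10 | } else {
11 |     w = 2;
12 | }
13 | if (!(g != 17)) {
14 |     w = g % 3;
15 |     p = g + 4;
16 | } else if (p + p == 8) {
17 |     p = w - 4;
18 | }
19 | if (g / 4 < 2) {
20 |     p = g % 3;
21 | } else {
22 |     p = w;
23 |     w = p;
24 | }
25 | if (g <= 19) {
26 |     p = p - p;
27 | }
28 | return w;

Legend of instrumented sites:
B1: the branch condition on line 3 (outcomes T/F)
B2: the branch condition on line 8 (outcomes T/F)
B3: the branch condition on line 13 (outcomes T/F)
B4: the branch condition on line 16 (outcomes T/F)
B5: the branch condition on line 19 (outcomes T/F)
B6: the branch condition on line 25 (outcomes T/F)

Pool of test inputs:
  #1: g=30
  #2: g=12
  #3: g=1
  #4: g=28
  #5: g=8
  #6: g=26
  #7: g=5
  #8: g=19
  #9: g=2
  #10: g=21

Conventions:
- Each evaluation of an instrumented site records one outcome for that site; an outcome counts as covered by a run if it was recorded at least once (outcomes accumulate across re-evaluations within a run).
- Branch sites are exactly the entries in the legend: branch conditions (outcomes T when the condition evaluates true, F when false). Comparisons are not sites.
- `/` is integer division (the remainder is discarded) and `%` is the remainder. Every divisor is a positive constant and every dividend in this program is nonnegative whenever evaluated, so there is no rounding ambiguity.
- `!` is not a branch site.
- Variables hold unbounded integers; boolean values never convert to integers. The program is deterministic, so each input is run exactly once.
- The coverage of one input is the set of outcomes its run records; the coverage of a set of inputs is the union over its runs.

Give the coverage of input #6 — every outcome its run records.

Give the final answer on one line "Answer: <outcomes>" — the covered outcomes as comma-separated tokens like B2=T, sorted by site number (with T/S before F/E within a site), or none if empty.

Simulating input #6 (g=26) step by step:
  B1->T, B2->T, B3->F, B4->F, B5->F, B6->F
deduplicating events, the covered set is: B1=T, B2=T, B3=F, B4=F, B5=F, B6=F

Answer: B1=T, B2=T, B3=F, B4=F, B5=F, B6=F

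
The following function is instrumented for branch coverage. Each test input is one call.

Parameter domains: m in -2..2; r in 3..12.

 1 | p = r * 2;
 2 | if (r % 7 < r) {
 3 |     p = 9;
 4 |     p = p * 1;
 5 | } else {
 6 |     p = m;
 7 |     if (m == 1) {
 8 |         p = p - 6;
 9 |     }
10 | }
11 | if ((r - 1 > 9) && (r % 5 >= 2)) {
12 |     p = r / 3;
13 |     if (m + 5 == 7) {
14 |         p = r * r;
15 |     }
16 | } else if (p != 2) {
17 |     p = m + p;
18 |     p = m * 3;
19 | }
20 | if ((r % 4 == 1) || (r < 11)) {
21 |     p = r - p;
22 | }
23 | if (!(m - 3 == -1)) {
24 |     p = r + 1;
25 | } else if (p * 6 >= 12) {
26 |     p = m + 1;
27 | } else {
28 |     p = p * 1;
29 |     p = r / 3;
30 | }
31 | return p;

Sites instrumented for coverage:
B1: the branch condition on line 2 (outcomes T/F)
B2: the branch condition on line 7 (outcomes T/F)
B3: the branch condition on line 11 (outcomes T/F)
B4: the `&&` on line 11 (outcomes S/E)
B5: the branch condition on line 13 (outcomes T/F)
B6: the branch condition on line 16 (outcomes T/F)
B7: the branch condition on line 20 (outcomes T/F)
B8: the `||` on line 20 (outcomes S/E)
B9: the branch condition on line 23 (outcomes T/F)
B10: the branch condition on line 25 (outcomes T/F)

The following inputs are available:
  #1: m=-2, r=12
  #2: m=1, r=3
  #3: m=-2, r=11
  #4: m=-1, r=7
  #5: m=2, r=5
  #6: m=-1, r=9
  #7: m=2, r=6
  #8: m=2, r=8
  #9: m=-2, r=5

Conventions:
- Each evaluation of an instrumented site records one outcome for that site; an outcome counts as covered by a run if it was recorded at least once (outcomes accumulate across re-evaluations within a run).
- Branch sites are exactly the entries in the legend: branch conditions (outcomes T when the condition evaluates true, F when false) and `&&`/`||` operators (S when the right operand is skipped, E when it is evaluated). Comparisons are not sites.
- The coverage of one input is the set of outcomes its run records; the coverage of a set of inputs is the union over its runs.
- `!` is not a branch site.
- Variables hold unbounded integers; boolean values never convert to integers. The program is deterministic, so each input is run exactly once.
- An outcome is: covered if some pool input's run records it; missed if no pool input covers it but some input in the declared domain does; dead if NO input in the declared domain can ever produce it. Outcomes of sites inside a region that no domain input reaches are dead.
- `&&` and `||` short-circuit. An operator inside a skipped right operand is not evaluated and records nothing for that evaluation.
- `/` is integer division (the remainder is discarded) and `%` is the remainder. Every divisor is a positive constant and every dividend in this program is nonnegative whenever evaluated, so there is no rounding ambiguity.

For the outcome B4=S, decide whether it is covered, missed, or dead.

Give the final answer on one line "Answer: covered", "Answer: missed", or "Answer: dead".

B4=S is recorded by pool input(s) 2, 4, 5, 6, 7, 8, 9 -> covered

Answer: covered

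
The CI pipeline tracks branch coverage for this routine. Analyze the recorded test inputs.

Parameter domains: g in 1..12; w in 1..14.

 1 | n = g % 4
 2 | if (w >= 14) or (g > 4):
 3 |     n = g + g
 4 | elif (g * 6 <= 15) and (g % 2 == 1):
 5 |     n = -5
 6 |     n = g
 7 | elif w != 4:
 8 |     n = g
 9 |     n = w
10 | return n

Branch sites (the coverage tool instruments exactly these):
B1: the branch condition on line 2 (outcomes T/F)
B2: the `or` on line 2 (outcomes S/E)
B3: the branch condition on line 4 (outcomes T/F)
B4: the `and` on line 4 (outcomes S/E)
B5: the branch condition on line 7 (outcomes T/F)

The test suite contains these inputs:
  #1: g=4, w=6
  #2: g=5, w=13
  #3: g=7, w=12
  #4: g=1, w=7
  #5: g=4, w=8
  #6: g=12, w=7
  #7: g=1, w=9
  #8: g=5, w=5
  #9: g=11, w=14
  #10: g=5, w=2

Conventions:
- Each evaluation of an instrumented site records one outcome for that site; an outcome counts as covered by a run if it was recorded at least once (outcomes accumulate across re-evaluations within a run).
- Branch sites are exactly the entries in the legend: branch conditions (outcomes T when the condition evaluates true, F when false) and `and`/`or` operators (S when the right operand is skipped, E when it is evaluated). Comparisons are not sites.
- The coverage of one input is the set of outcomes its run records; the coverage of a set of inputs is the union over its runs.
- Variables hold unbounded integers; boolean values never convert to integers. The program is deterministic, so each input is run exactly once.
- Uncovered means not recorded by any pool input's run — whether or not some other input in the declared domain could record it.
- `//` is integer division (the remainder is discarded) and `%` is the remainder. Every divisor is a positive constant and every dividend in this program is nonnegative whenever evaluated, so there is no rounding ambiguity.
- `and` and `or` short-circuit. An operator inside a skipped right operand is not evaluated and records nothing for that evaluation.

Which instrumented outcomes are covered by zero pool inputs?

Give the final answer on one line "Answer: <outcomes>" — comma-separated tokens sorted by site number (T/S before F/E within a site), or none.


run #1 (g=4, w=6) runs B2->E, B1->F, B4->S, B3->F, B5->T; records B1=F, B2=E, B3=F, B4=S, B5=T
run #2 (g=5, w=13) runs B2->E, B1->T; records B1=T, B2=E
run #3 (g=7, w=12) runs B2->E, B1->T; records B1=T, B2=E
run #4 (g=1, w=7) runs B2->E, B1->F, B4->E, B3->T; records B1=F, B2=E, B3=T, B4=E
run #5 (g=4, w=8) runs B2->E, B1->F, B4->S, B3->F, B5->T; records B1=F, B2=E, B3=F, B4=S, B5=T
run #6 (g=12, w=7) runs B2->E, B1->T; records B1=T, B2=E
run #7 (g=1, w=9) runs B2->E, B1->F, B4->E, B3->T; records B1=F, B2=E, B3=T, B4=E
run #8 (g=5, w=5) runs B2->E, B1->T; records B1=T, B2=E
run #9 (g=11, w=14) runs B2->S, B1->T; records B1=T, B2=S
run #10 (g=5, w=2) runs B2->E, B1->T; records B1=T, B2=E
union over the pool: B1=T, B1=F, B2=S, B2=E, B3=T, B3=F, B4=S, B4=E, B5=T
uncovered (1 of 10): B5=F
Answer: B5=F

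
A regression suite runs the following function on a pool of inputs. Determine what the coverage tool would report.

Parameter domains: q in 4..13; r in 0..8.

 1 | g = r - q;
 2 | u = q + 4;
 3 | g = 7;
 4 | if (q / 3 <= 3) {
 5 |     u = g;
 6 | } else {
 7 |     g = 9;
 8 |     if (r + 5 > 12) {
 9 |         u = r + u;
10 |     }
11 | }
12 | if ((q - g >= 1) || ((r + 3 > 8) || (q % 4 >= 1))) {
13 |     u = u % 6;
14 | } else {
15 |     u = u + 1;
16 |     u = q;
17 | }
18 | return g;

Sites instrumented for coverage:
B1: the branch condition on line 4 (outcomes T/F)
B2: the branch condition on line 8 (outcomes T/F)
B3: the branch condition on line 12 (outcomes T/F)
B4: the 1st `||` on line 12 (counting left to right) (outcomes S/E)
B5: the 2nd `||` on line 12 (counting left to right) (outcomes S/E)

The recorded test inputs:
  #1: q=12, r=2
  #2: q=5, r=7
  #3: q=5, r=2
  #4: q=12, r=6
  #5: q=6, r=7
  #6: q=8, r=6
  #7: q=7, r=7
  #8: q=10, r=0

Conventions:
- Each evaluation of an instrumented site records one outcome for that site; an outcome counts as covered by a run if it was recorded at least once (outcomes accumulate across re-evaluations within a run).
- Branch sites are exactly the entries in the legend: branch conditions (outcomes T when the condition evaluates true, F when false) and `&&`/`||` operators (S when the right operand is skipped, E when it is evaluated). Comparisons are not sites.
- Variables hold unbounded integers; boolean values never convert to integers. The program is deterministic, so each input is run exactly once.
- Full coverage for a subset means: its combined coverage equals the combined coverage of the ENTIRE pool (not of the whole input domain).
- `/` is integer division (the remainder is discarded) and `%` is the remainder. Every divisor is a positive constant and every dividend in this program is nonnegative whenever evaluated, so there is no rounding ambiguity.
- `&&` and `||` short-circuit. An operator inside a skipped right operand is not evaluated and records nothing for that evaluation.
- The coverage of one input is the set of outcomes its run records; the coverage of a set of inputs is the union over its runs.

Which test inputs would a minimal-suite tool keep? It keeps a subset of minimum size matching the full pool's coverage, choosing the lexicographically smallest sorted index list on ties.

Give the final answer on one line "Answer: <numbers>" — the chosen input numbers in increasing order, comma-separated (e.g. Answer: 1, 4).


test 1 (q=12, r=2) fires B1->F, B2->F, B4->S, B3->T; hits B1=F, B2=F, B3=T, B4=S
test 2 (q=5, r=7) fires B1->T, B4->E, B5->S, B3->T; hits B1=T, B3=T, B4=E, B5=S
test 3 (q=5, r=2) fires B1->T, B4->E, B5->E, B3->T; hits B1=T, B3=T, B4=E, B5=E
test 4 (q=12, r=6) fires B1->F, B2->F, B4->S, B3->T; hits B1=F, B2=F, B3=T, B4=S
test 5 (q=6, r=7) fires B1->T, B4->E, B5->S, B3->T; hits B1=T, B3=T, B4=E, B5=S
test 6 (q=8, r=6) fires B1->T, B4->S, B3->T; hits B1=T, B3=T, B4=S
test 7 (q=7, r=7) fires B1->T, B4->E, B5->S, B3->T; hits B1=T, B3=T, B4=E, B5=S
test 8 (q=10, r=0) fires B1->T, B4->S, B3->T; hits B1=T, B3=T, B4=S
together the pool reaches 8 outcomes: B1=T, B1=F, B2=F, B3=T, B4=S, B4=E, B5=S, B5=E
every size-1 subset falls short of the 8 outcomes (best: 4/8)
every size-2 subset falls short of the 8 outcomes (best: 7/8)
inputs {1, 2, 3} (size 3) cover everything; no size-3 subset with a lexicographically smaller index list covers all 8
Answer: 1, 2, 3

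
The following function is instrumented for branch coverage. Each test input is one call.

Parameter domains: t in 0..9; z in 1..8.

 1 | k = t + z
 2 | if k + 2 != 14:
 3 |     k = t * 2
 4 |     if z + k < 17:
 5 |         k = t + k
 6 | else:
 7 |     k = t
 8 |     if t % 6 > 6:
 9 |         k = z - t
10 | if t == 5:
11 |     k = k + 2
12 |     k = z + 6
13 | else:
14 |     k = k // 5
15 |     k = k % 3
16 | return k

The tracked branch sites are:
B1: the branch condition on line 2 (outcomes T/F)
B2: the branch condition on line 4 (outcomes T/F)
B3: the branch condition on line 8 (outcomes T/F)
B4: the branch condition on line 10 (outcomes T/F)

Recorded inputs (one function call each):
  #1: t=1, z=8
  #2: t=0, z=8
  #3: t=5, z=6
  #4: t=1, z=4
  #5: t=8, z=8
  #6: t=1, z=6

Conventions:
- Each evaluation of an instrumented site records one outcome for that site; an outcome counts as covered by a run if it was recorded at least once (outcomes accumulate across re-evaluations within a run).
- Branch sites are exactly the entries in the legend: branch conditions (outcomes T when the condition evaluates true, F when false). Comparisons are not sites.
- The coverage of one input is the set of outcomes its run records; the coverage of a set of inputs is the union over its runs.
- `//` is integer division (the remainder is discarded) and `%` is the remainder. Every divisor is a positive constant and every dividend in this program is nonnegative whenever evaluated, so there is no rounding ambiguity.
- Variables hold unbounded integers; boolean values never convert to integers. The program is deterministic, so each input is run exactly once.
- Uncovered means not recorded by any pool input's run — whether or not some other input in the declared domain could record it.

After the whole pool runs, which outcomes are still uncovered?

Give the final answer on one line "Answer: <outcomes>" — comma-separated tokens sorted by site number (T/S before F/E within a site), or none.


input #1 (t=1, z=8): events B1->T, B2->T, B4->F; covers B1=T, B2=T, B4=F
input #2 (t=0, z=8): events B1->T, B2->T, B4->F; covers B1=T, B2=T, B4=F
input #3 (t=5, z=6): events B1->T, B2->T, B4->T; covers B1=T, B2=T, B4=T
input #4 (t=1, z=4): events B1->T, B2->T, B4->F; covers B1=T, B2=T, B4=F
input #5 (t=8, z=8): events B1->T, B2->F, B4->F; covers B1=T, B2=F, B4=F
input #6 (t=1, z=6): events B1->T, B2->T, B4->F; covers B1=T, B2=T, B4=F
union over the pool: B1=T, B2=T, B2=F, B4=T, B4=F
uncovered (3 of 8): B1=F, B3=T, B3=F
Answer: B1=F, B3=T, B3=F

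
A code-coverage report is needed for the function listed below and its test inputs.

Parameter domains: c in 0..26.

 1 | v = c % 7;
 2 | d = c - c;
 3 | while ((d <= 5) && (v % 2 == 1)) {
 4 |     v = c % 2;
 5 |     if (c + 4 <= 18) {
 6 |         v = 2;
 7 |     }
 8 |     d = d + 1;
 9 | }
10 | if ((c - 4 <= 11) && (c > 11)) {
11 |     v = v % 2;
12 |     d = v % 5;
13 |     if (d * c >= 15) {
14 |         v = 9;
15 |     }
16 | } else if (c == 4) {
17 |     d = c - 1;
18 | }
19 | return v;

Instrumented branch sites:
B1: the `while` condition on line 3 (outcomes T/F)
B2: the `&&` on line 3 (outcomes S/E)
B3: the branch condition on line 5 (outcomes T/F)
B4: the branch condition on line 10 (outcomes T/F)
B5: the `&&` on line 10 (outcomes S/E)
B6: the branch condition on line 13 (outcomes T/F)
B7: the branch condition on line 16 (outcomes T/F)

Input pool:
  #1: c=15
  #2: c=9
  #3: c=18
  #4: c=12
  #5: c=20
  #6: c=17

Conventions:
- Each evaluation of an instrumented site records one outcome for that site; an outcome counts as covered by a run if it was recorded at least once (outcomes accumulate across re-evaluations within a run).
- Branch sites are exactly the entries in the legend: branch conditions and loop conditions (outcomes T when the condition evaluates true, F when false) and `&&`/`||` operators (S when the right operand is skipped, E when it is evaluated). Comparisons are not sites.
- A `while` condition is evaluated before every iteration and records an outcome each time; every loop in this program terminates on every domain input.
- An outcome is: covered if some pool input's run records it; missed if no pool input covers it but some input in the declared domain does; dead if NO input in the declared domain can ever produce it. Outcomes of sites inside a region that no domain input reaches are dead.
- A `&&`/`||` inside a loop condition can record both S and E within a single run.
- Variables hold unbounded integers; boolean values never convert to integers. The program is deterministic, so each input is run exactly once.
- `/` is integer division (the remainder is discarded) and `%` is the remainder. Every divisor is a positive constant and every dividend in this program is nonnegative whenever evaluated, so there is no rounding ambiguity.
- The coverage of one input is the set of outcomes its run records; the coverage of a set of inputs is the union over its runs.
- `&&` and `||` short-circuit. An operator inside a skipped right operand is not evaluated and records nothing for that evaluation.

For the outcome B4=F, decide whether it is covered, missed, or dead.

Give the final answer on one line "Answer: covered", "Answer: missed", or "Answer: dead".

B4=F is recorded by pool input(s) 2, 3, 5, 6 -> covered

Answer: covered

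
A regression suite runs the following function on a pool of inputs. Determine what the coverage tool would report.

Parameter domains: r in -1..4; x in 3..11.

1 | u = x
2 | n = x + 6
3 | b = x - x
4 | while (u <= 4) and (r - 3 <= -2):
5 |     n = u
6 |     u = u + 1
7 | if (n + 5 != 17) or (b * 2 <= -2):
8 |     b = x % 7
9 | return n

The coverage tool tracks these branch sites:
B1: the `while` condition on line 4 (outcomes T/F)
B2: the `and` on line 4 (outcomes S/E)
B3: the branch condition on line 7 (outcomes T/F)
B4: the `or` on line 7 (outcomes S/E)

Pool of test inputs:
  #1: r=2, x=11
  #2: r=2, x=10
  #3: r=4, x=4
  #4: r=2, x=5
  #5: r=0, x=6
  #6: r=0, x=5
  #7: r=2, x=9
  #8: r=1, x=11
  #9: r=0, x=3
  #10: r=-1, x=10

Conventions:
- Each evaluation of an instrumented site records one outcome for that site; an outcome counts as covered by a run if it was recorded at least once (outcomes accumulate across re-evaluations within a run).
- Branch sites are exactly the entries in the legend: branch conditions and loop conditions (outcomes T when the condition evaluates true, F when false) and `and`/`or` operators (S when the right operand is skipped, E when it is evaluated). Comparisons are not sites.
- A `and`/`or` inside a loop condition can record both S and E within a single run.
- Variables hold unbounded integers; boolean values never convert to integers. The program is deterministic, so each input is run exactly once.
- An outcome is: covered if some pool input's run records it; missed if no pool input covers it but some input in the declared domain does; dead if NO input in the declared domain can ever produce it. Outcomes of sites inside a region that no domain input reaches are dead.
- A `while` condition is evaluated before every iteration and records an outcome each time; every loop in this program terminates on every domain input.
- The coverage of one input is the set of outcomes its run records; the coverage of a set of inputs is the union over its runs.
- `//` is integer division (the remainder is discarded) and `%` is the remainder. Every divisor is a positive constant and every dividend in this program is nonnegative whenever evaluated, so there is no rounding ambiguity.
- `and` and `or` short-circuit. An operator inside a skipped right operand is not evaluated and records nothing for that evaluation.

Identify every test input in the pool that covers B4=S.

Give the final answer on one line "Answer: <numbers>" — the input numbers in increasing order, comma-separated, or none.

input #1 (r=2, x=11): records B4=S
input #2 (r=2, x=10): records B4=S
input #3 (r=4, x=4): records B4=S
input #4 (r=2, x=5): records B4=S
input #5 (r=0, x=6): does not record B4=S
input #6 (r=0, x=5): records B4=S
input #7 (r=2, x=9): records B4=S
input #8 (r=1, x=11): records B4=S
input #9 (r=0, x=3): records B4=S
input #10 (r=-1, x=10): records B4=S

Answer: 1, 2, 3, 4, 6, 7, 8, 9, 10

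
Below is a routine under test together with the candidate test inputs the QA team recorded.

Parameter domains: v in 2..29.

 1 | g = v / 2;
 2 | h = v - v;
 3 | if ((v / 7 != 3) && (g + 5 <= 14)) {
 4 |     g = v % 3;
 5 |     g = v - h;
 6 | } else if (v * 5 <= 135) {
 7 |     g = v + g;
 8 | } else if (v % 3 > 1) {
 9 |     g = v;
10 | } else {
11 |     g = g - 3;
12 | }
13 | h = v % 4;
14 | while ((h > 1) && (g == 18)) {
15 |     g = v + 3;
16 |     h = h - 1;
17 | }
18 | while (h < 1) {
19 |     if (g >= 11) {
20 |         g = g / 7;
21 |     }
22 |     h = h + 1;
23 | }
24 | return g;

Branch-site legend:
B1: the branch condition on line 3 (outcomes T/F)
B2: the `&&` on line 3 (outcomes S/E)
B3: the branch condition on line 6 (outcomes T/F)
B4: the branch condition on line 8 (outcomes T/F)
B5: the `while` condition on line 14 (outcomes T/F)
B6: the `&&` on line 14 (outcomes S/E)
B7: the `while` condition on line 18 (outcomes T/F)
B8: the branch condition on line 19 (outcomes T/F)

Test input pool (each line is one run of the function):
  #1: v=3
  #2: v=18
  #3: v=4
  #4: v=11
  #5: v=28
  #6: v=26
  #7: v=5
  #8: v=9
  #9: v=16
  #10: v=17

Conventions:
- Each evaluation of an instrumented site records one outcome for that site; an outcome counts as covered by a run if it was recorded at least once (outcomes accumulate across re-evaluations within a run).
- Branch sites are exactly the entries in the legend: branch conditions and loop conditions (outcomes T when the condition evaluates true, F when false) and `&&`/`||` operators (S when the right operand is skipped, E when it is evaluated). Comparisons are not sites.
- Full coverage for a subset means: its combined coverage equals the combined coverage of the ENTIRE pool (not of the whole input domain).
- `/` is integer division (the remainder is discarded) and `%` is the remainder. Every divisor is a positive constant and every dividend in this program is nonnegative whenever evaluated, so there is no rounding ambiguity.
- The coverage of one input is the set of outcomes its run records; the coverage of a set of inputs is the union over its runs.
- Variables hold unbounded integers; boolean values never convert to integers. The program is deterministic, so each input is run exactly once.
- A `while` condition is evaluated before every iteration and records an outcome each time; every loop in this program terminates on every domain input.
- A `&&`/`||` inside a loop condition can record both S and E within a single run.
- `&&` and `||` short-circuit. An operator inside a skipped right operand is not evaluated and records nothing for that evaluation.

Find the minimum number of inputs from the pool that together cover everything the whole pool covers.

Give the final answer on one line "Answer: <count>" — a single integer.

test 1 (v=3) fires B2->E, B1->T, B6->E, B5->F, B7->F; hits B1=T, B2=E, B5=F, B6=E, B7=F
test 2 (v=18) fires B2->E, B1->T, B6->E, B5->T, B6->S, B5->F, B7->F; hits B1=T, B2=E, B5=T, B5=F, B6=S, B6=E, B7=F
test 3 (v=4) fires B2->E, B1->T, B6->S, B5->F, B7->T, B8->F, B7->F; hits B1=T, B2=E, B5=F, B6=S, B7=T, B7=F, B8=F
test 4 (v=11) fires B2->E, B1->T, B6->E, B5->F, B7->F; hits B1=T, B2=E, B5=F, B6=E, B7=F
test 5 (v=28) fires B2->E, B1->F, B3->F, B4->F, B6->S, B5->F, B7->T, B8->T, B7->F; hits B1=F, B2=E, B3=F, B4=F, B5=F, B6=S, B7=T, B7=F, B8=T
test 6 (v=26) fires B2->S, B1->F, B3->T, B6->E, B5->F, B7->F; hits B1=F, B2=S, B3=T, B5=F, B6=E, B7=F
test 7 (v=5) fires B2->E, B1->T, B6->S, B5->F, B7->F; hits B1=T, B2=E, B5=F, B6=S, B7=F
test 8 (v=9) fires B2->E, B1->T, B6->S, B5->F, B7->F; hits B1=T, B2=E, B5=F, B6=S, B7=F
test 9 (v=16) fires B2->E, B1->T, B6->S, B5->F, B7->T, B8->T, B7->F; hits B1=T, B2=E, B5=F, B6=S, B7=T, B7=F, B8=T
test 10 (v=17) fires B2->E, B1->T, B6->S, B5->F, B7->F; hits B1=T, B2=E, B5=F, B6=S, B7=F
the full pool covers 15 outcomes: B1=T, B1=F, B2=S, B2=E, B3=T, B3=F, B4=F, B5=T, B5=F, B6=S, B6=E, B7=T, B7=F, B8=T, B8=F
size 1 is not enough: best union over all size-1 subsets is 9/15
size 2 is not enough: best union over all size-2 subsets is 12/15
size 3 is not enough: best union over all size-3 subsets is 14/15
size 4: inputs {2, 3, 5, 6} cover all 15 outcomes, and no lexicographically smaller subset of this size does

Answer: 4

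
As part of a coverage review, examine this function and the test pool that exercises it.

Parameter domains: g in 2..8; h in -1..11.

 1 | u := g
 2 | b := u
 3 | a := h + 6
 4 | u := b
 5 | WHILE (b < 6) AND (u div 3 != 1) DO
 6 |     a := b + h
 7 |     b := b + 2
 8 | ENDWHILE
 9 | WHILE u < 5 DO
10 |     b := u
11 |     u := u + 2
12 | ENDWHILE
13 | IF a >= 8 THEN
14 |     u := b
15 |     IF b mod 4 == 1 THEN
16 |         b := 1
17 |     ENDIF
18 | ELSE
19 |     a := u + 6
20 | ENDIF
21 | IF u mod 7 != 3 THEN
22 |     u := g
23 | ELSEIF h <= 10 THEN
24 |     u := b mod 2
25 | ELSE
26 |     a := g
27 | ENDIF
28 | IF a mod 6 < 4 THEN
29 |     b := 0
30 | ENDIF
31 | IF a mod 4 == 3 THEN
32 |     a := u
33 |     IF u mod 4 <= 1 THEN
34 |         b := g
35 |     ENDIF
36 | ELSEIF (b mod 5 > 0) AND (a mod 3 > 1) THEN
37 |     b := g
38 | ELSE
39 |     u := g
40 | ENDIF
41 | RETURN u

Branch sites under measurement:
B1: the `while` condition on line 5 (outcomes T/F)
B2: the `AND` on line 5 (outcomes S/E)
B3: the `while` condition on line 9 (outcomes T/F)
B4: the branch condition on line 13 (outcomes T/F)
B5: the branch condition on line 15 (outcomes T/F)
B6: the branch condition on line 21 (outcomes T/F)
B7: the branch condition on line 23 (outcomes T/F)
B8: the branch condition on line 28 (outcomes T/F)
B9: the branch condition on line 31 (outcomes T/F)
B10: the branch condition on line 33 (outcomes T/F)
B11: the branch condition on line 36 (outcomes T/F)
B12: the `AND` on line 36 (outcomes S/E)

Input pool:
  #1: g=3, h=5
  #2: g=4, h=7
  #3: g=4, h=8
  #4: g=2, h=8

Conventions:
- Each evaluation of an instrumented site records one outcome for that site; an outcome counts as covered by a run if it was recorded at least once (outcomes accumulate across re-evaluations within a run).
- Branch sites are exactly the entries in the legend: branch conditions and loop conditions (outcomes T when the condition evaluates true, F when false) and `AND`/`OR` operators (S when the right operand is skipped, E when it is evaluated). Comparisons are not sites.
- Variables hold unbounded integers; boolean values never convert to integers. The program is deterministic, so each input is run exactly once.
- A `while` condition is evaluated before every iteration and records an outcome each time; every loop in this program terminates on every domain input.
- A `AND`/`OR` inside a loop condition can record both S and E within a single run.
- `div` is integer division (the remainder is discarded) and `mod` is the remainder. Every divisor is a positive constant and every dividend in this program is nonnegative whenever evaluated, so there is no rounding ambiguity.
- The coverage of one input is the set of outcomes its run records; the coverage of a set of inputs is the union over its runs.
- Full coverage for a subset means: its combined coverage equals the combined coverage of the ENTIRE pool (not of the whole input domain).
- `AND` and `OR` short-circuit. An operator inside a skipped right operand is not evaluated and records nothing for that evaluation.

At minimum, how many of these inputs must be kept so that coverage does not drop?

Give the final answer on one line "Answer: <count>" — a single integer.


run #1 (g=3, h=5) records B1=F, B2=E, B3=T, B3=F, B4=T, B5=F, B6=F, B7=T, B8=F, B9=T, B10=T
run #2 (g=4, h=7) records B1=F, B2=E, B3=T, B3=F, B4=T, B5=F, B6=T, B8=T, B9=F, B11=F, B12=S
run #3 (g=4, h=8) records B1=F, B2=E, B3=T, B3=F, B4=T, B5=F, B6=T, B8=T, B9=F, B11=F, B12=S
run #4 (g=2, h=8) records B1=T, B1=F, B2=S, B2=E, B3=T, B3=F, B4=T, B5=F, B6=T, B8=T, B9=F, B11=F, B12=S
together the pool reaches 18 outcomes: B1=T, B1=F, B2=S, B2=E, B3=T, B3=F, B4=T, B5=F, B6=T, B6=F, B7=T, B8=T, B8=F, B9=T, B9=F, B10=T, B11=F, B12=S
every size-1 subset falls short of the 18 outcomes (best: 13/18)
at size 2, {1, 4} reaches all 18 outcomes; every lexicographically earlier size-2 subset fails
Answer: 2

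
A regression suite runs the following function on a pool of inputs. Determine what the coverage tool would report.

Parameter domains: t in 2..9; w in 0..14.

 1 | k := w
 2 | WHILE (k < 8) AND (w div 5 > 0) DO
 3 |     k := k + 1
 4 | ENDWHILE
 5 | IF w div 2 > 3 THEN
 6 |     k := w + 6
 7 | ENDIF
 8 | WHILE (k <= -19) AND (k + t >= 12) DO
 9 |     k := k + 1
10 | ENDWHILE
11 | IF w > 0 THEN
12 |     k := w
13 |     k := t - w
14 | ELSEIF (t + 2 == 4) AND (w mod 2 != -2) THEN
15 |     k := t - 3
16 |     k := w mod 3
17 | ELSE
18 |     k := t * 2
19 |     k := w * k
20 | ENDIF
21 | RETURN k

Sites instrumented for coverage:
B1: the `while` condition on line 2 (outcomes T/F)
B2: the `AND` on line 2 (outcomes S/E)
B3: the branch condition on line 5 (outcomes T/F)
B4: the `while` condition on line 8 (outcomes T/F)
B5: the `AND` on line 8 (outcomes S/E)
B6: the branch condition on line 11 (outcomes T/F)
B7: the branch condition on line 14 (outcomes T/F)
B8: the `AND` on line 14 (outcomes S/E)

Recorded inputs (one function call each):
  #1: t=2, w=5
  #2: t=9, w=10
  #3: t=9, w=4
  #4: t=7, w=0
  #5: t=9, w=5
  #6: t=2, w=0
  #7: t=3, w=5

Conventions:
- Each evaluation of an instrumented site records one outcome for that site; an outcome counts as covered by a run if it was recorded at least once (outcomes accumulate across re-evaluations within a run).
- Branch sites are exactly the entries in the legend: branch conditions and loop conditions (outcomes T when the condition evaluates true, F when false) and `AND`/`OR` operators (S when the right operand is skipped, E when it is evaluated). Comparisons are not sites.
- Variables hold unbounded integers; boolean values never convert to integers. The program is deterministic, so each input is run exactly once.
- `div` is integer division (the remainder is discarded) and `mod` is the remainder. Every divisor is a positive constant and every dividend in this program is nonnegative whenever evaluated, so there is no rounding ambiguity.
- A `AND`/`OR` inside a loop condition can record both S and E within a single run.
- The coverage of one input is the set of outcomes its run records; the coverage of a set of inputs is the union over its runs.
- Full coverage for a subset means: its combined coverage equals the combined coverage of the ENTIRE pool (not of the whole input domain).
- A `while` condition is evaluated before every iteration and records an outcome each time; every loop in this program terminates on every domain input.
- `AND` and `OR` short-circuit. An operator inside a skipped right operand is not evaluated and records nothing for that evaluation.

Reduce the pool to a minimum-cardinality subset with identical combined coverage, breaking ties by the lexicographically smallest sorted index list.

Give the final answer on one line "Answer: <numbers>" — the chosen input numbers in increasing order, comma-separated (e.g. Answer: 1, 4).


#1 (t=2, w=5) -> covered: B1=T, B1=F, B2=S, B2=E, B3=F, B4=F, B5=S, B6=T
#2 (t=9, w=10) -> covered: B1=F, B2=S, B3=T, B4=F, B5=S, B6=T
#3 (t=9, w=4) -> covered: B1=F, B2=E, B3=F, B4=F, B5=S, B6=T
#4 (t=7, w=0) -> covered: B1=F, B2=E, B3=F, B4=F, B5=S, B6=F, B7=F, B8=S
#5 (t=9, w=5) -> covered: B1=T, B1=F, B2=S, B2=E, B3=F, B4=F, B5=S, B6=T
#6 (t=2, w=0) -> covered: B1=F, B2=E, B3=F, B4=F, B5=S, B6=F, B7=T, B8=E
#7 (t=3, w=5) -> covered: B1=T, B1=F, B2=S, B2=E, B3=F, B4=F, B5=S, B6=T
the full pool covers 14 outcomes: B1=T, B1=F, B2=S, B2=E, B3=T, B3=F, B4=F, B5=S, B6=T, B6=F, B7=T, B7=F, B8=S, B8=E
size 1 is not enough: best union over all size-1 subsets is 8/14
size 2 is not enough: best union over all size-2 subsets is 11/14
size 3 is not enough: best union over all size-3 subsets is 13/14
size 4: inputs {1, 2, 4, 6} cover all 14 outcomes, and no lexicographically smaller subset of this size does
Answer: 1, 2, 4, 6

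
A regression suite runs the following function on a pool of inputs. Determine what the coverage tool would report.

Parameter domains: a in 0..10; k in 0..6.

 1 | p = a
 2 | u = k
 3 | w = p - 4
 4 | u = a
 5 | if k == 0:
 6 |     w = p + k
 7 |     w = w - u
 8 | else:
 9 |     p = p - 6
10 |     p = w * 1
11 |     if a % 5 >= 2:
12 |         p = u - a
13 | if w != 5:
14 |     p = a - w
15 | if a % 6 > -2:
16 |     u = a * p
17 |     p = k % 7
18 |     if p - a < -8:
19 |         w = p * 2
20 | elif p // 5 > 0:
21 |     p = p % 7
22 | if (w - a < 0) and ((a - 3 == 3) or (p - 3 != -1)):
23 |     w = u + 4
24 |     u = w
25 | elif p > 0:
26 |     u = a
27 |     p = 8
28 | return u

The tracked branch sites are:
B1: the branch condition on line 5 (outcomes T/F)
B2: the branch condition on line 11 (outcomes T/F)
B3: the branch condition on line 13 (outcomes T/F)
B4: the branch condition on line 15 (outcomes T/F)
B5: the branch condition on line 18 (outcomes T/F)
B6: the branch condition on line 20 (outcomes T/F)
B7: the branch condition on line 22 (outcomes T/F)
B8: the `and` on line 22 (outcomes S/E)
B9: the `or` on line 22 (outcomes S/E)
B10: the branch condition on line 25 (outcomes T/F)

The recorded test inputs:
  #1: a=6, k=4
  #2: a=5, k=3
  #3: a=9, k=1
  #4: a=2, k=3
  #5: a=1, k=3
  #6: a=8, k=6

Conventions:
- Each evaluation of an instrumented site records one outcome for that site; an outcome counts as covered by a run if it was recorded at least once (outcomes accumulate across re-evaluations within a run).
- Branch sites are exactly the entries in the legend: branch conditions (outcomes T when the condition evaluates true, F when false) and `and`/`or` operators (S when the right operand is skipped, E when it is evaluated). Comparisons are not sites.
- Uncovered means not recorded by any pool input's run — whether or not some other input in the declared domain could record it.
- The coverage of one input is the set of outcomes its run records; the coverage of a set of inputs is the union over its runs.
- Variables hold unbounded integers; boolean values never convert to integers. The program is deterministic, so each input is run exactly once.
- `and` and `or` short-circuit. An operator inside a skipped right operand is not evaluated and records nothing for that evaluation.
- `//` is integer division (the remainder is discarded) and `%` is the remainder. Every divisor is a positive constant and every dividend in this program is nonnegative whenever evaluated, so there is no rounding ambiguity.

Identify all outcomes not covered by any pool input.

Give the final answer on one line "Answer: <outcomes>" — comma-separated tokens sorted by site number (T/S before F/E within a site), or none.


run #1 (a=6, k=4) runs B1->F, B2->F, B3->T, B4->T, B5->F, B8->E, B9->S, B7->T; records B1=F, B2=F, B3=T, B4=T, B5=F, B7=T, B8=E, B9=S
run #2 (a=5, k=3) runs B1->F, B2->F, B3->T, B4->T, B5->F, B8->E, B9->E, B7->T; records B1=F, B2=F, B3=T, B4=T, B5=F, B7=T, B8=E, B9=E
run #3 (a=9, k=1) runs B1->F, B2->T, B3->F, B4->T, B5->F, B8->E, B9->E, B7->T; records B1=F, B2=T, B3=F, B4=T, B5=F, B7=T, B8=E, B9=E
run #4 (a=2, k=3) runs B1->F, B2->T, B3->T, B4->T, B5->F, B8->E, B9->E, B7->T; records B1=F, B2=T, B3=T, B4=T, B5=F, B7=T, B8=E, B9=E
run #5 (a=1, k=3) runs B1->F, B2->F, B3->T, B4->T, B5->F, B8->E, B9->E, B7->T; records B1=F, B2=F, B3=T, B4=T, B5=F, B7=T, B8=E, B9=E
run #6 (a=8, k=6) runs B1->F, B2->T, B3->T, B4->T, B5->F, B8->E, B9->E, B7->T; records B1=F, B2=T, B3=T, B4=T, B5=F, B7=T, B8=E, B9=E
union over the pool: B1=F, B2=T, B2=F, B3=T, B3=F, B4=T, B5=F, B7=T, B8=E, B9=S, B9=E
uncovered (9 of 20): B1=T, B4=F, B5=T, B6=T, B6=F, B7=F, B8=S, B10=T, B10=F
Answer: B1=T, B4=F, B5=T, B6=T, B6=F, B7=F, B8=S, B10=T, B10=F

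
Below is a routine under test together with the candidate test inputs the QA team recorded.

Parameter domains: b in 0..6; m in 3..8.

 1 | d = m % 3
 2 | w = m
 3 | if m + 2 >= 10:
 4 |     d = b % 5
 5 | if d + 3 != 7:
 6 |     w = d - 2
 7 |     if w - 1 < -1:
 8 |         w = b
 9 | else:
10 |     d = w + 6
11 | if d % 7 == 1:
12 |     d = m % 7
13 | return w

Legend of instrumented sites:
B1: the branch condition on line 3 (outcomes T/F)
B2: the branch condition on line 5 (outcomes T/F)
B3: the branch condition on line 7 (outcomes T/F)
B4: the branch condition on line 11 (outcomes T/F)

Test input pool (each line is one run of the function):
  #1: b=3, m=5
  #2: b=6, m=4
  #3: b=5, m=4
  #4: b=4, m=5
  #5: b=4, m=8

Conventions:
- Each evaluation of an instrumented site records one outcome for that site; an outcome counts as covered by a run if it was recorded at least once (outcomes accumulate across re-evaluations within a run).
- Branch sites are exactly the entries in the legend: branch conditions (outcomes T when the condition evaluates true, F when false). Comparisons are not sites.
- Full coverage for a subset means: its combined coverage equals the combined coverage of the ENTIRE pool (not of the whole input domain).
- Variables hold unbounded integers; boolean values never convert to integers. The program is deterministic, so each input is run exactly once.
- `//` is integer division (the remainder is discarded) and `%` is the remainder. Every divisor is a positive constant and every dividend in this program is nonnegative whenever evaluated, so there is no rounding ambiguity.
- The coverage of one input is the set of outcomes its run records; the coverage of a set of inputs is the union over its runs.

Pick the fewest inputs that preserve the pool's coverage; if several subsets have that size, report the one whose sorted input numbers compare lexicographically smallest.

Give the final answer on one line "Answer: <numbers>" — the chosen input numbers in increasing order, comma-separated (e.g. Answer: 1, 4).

input #1, b=3, m=5: events B1->F, B2->T, B3->F, B4->F; outcomes B1=F, B2=T, B3=F, B4=F
input #2, b=6, m=4: events B1->F, B2->T, B3->T, B4->T; outcomes B1=F, B2=T, B3=T, B4=T
input #3, b=5, m=4: events B1->F, B2->T, B3->T, B4->T; outcomes B1=F, B2=T, B3=T, B4=T
input #4, b=4, m=5: events B1->F, B2->T, B3->F, B4->F; outcomes B1=F, B2=T, B3=F, B4=F
input #5, b=4, m=8: events B1->T, B2->F, B4->F; outcomes B1=T, B2=F, B4=F
union over all inputs: B1=T, B1=F, B2=T, B2=F, B3=T, B3=F, B4=T, B4=F (8 outcomes)
no size-1 subset reaches all 8 outcomes (best union: 4/8)
no size-2 subset reaches all 8 outcomes (best union: 7/8)
the canonical winner is {1, 2, 5}: size 3, full 8-outcome coverage, earliest index list among size-3 covers

Answer: 1, 2, 5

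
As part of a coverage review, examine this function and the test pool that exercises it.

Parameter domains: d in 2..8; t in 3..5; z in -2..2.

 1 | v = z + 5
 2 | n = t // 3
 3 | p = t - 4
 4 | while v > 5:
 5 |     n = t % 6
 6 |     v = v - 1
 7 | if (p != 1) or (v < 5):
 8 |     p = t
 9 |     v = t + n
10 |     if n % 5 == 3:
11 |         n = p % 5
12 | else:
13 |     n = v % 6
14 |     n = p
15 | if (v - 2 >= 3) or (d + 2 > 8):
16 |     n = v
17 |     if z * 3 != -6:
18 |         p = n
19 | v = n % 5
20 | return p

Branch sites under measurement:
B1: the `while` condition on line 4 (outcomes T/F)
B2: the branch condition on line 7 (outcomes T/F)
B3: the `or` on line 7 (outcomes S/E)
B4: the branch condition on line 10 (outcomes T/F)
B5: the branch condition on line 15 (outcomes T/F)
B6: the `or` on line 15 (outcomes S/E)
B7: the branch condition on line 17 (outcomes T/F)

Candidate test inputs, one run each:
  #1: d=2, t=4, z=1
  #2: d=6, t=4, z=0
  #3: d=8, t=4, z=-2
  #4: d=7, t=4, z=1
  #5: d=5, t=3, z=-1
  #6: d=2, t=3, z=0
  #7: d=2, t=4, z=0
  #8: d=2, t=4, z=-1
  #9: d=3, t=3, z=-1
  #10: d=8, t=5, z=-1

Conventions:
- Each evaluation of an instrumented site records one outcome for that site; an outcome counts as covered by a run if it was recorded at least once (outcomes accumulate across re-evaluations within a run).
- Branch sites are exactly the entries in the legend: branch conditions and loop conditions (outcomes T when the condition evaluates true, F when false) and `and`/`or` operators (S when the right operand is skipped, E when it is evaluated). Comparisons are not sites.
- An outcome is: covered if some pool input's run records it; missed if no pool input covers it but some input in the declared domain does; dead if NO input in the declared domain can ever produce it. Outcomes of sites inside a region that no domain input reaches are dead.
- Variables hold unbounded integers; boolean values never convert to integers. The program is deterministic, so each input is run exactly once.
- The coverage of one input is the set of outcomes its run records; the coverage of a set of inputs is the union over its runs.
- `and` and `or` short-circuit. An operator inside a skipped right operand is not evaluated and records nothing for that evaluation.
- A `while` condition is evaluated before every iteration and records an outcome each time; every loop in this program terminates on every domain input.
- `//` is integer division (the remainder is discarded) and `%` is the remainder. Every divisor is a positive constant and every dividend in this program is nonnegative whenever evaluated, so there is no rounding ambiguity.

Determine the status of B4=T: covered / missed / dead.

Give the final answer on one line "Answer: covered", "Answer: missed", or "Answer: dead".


no pool input records B4=T
but domain input (d=2, t=3, z=1) does record it -> reachable, so missed
Answer: missed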